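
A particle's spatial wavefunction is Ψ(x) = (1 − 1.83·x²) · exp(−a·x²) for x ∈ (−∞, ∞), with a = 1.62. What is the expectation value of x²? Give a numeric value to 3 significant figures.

0.115

⟨x²⟩ = ∫ x²·|Ψ|² dx / ∫|Ψ|² dx (integrals over the domain).
Expand each integrand as polynomial × e^(−2ax²) and use ∫x^(2j)·e^(−2ax²) dx = (2j−1)!!/(4a)^j · √(π/(2a)), odd powers → 0; here √(π/(2a)) = 0.98470.
State is unnormalized: ∫|Ψ|² dx = 0.66413, and ∫Ψ*·x²·Ψ dx = 0.076263, so ⟨x²⟩ = 0.076263 / 0.66413.
⟨x²⟩ = 0.11483.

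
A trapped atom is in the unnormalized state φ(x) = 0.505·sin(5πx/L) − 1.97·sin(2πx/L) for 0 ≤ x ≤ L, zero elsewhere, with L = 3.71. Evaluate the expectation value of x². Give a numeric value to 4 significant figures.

4.544

⟨x²⟩ = ∫ x²·|φ|² dx / ∫|φ|² dx (integrals over the domain).
On 0 ≤ x ≤ L (j ≠ l): ∫sin²(jπx/L) dx = L/2, ∫sin(jπx/L)·sin(lπx/L) dx = 0; diagonal moments ∫x·sin²(jπx/L) dx = L²/4, ∫x²·sin²(jπx/L) dx = L³·(1/6 − 1/(4j²π²)); cross terms ∫x·sin(jπx/L)·sin(lπx/L) dx = 0 for j + l even and −4jlL²/(π²(j² − l²)²) for j + l odd, ∫x²·sin(jπx/L)·sin(lπx/L) dx = (−1)^(j+l)·4jlL³/(π²(j² − l²)²); higher powers the same way via product-to-sum and parts.
State is unnormalized: ∫|φ|² dx = 7.6721, and ∫φ*·x²·φ dx = 34.866, so ⟨x²⟩ = 34.866 / 7.6721.
⟨x²⟩ = 4.5444.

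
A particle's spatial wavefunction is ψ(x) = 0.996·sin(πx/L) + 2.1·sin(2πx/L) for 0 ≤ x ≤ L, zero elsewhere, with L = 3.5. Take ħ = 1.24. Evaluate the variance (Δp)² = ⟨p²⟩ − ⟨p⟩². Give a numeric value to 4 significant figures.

Compute ⟨p⟩ and ⟨p²⟩ separately; (Δp)² = ⟨p²⟩ − ⟨p⟩².
d²/dx² sin(jπx/L) = −(jπ/L)²·sin(jπx/L); on 0 ≤ x ≤ L, ∫sin²(jπx/L) dx = L/2 and ∫sin(jπx/L)·sin(lπx/L) dx = 0 for j ≠ l, so only diagonal terms survive in ∫|ψ|² and ∫ψ·ψ″; ∫ψ·ψ′ dx = [ψ²/2] between the walls = 0.
Normalization: ∫|ψ|² dx = 9.4535.
⟨p⟩ = 0.0000 and ⟨p²⟩ = 4.2728.
(Δp)² = 4.2728 − (0.0000)² = 4.2728.

4.273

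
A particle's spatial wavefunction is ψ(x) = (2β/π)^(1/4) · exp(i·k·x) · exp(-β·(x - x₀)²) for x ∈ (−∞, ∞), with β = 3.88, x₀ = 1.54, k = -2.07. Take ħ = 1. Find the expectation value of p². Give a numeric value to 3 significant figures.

p² ψ = −ħ² d²ψ/dx²; ⟨p²⟩ = −ħ² ∫ ψ*·ψ'' dx.
Gaussian moments (u = x − x₀): ∫u^(2j)·e^(−2βu²) du = (2j−1)!!/(4β)^j · √(π/(2β)), odd powers integrate to 0; here √(π/(2β)) = 0.63627. Derivatives: ψ′ = (ik − 2βu)·ψ, ψ″ = ((ik − 2βu)² − 2β)·ψ; the odd-in-u pieces drop out.
⟨p²⟩ = 8.1649.

8.16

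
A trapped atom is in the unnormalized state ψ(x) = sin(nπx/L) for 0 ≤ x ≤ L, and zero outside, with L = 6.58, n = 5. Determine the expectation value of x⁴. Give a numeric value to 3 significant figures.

⟨x⁴⟩ = ∫ x⁴·|ψ|² dx / ∫|ψ|² dx (integrals over the domain).
With sin²θ = (1 − cos2θ)/2 on 0 ≤ x ≤ L: ∫sin²(nπx/L) dx = L/2, ∫x·sin²(nπx/L) dx = L²/4, ∫x²·sin²(nπx/L) dx = L³·(1/6 − 1/(4n²π²)); higher powers xᵏ the same way, integrating xᵏ·cos(2nπx/L) by parts.
State is unnormalized: ∫|ψ|² dx = 3.2900, and ∫ψ*·x⁴·ψ dx = 1208.6, so ⟨x⁴⟩ = 1208.6 / 3.2900.
⟨x⁴⟩ = 367.36.

367.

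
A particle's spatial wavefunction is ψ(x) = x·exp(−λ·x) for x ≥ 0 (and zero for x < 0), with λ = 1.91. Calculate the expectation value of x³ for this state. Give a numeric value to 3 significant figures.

⟨x³⟩ = ∫ x³·|ψ|² dx / ∫|ψ|² dx (integrals over the domain).
Every integrand reduces to terms xʲ·e^(−2λx) on [0, ∞); use ∫₀^∞ xʲ·e^(−2λx) dx = j!/(2λ)^(j+1).
State is unnormalized: ∫|ψ|² dx = 0.035879, and ∫ψ*·x³·ψ dx = 0.038619, so ⟨x³⟩ = 0.038619 / 0.035879.
⟨x³⟩ = 1.0764.

1.08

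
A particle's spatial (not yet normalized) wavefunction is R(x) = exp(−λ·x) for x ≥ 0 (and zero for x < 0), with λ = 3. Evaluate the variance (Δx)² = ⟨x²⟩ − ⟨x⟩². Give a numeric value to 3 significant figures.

0.0278

Compute ⟨x⟩ and ⟨x²⟩ separately, then (Δx)² = ⟨x²⟩ − ⟨x⟩².
Every integrand reduces to terms xʲ·e^(−2λx) on [0, ∞); use ∫₀^∞ xʲ·e^(−2λx) dx = j!/(2λ)^(j+1).
Normalization: ∫|R|² dx = 0.16667.
⟨x⟩ = 0.16667 and ⟨x²⟩ = 0.055556.
(Δx)² = 0.055556 − (0.16667)² = 0.027778.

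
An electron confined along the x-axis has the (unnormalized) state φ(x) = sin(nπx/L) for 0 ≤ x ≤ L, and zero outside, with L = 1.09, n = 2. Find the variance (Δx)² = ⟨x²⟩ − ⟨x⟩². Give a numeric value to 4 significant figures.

Compute ⟨x⟩ and ⟨x²⟩ separately, then (Δx)² = ⟨x²⟩ − ⟨x⟩².
With sin²θ = (1 − cos2θ)/2 on 0 ≤ x ≤ L: ∫sin²(nπx/L) dx = L/2, ∫x·sin²(nπx/L) dx = L²/4, ∫x²·sin²(nπx/L) dx = L³·(1/6 − 1/(4n²π²)); higher powers xᵏ the same way, integrating xᵏ·cos(2nπx/L) by parts.
Normalization: ∫|φ|² dx = 0.54500.
⟨x⟩ = 0.54500 and ⟨x²⟩ = 0.38099.
(Δx)² = 0.38099 − (0.54500)² = 0.083961.

0.08396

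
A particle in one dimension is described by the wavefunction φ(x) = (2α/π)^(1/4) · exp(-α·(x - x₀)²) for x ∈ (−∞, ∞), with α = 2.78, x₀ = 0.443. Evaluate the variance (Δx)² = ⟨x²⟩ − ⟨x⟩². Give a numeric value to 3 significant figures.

Compute ⟨x⟩ and ⟨x²⟩ separately, then (Δx)² = ⟨x²⟩ − ⟨x⟩².
Gaussian moments (u = x − x₀): ∫u^(2j)·e^(−2αu²) du = (2j−1)!!/(4α)^j · √(π/(2α)), odd powers integrate to 0; here √(π/(2α)) = 0.75169.
⟨x⟩ = 0.44300 and ⟨x²⟩ = 0.28618.
(Δx)² = 0.28618 − (0.44300)² = 0.089928.

0.0899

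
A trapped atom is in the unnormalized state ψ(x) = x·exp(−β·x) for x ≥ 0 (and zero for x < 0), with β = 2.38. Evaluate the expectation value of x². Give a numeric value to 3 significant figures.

0.530

⟨x²⟩ = ∫ x²·|ψ|² dx / ∫|ψ|² dx (integrals over the domain).
Every integrand reduces to terms xʲ·e^(−2βx) on [0, ∞); use ∫₀^∞ xʲ·e^(−2βx) dx = j!/(2β)^(j+1).
State is unnormalized: ∫|ψ|² dx = 0.018544, and ∫ψ*·x²·ψ dx = 0.0098215, so ⟨x²⟩ = 0.0098215 / 0.018544.
⟨x²⟩ = 0.52962.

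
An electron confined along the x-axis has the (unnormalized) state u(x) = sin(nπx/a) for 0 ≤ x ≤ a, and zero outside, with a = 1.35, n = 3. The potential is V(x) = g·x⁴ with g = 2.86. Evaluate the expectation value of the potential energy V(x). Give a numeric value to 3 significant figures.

1.79

⟨V⟩ = ∫ V(x)·|u|² dx / ∫|u|² dx.
With sin²θ = (1 − cos2θ)/2 on 0 ≤ x ≤ a: ∫sin²(nπx/a) dx = a/2, ∫x·sin²(nπx/a) dx = a²/4, ∫x²·sin²(nπx/a) dx = a³·(1/6 − 1/(4n²π²)); higher powers xᵏ the same way, integrating xᵏ·cos(2nπx/a) by parts.
State is unnormalized: ∫|u|² dx = 0.67500, and ∫u*·V(x)·u dx = 1.2115, so ⟨V⟩ = 1.2115 / 0.67500.
⟨V⟩ = 1.7948.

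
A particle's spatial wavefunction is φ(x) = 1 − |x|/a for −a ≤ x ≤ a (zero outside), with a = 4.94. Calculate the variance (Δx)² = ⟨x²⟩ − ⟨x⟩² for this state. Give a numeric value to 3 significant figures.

Compute ⟨x⟩ and ⟨x²⟩ separately, then (Δx)² = ⟨x²⟩ − ⟨x⟩².
φ is even, so ∫ over [−a, a] = 2∫₀ᵃ with φ = 1 − x/a there: ∫₀ᵃ (1 − x/a)² dx = a/3, ∫₀ᵃ x²(1 − x/a)² dx = a³/30, ∫₀ᵃ x⁴(1 − x/a)² dx = a⁵/105.
Normalization: ∫|φ|² dx = 3.2933.
⟨x⟩ = 0.0000 and ⟨x²⟩ = 2.4404.
(Δx)² = 2.4404 − (0.0000)² = 2.4404.

2.44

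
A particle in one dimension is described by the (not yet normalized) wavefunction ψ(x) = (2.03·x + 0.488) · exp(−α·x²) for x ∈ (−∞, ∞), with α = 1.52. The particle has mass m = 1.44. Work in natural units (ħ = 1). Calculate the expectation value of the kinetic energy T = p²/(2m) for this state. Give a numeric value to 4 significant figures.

T = −(ħ²/2m) d²/dx², so ⟨T⟩ = −(ħ²/2m) ∫ ψ*·ψ'' dx / ∫|ψ|² dx; with m = 1.44.
Expand each integrand as polynomial × e^(−2αx²) and use ∫x^(2j)·e^(−2αx²) dx = (2j−1)!!/(4α)^j · √(π/(2α)), odd powers → 0; here √(π/(2α)) = 1.0166. Differentiate with the product rule, d/dx e^(−αx²) = −2αx·e^(−αx²).
State is unnormalized: ∫|ψ|² dx = 0.93110, and ∫ψ*·(−ħ²/2m · ψ'') dx = 1.2187, so ⟨T⟩ = 1.2187 / 0.93110.
⟨T⟩ = 1.3089.

1.309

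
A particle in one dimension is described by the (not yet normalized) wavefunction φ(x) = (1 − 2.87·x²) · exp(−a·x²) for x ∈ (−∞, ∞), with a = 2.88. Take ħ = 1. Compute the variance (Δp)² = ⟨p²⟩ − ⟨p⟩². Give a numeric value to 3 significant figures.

8.09

Compute ⟨p⟩ and ⟨p²⟩ separately; (Δp)² = ⟨p²⟩ − ⟨p⟩².
Expand each integrand as polynomial × e^(−2ax²) and use ∫x^(2j)·e^(−2ax²) dx = (2j−1)!!/(4a)^j · √(π/(2a)), odd powers → 0; here √(π/(2a)) = 0.73852. Differentiate with the product rule, d/dx e^(−ax²) = −2ax·e^(−ax²).
Normalization: ∫|φ|² dx = 0.50806.
⟨p⟩ = 0.0000 and ⟨p²⟩ = 8.0913.
(Δp)² = 8.0913 − (0.0000)² = 8.0913.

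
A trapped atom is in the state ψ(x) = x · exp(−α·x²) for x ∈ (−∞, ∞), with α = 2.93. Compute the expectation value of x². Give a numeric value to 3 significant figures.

⟨x²⟩ = ∫ x²·|ψ|² dx / ∫|ψ|² dx (integrals over the domain).
Expand each integrand as polynomial × e^(−2αx²) and use ∫x^(2j)·e^(−2αx²) dx = (2j−1)!!/(4α)^j · √(π/(2α)), odd powers → 0; here √(π/(2α)) = 0.73219.
State is unnormalized: ∫|ψ|² dx = 0.062474, and ∫ψ*·x²·ψ dx = 0.015992, so ⟨x²⟩ = 0.015992 / 0.062474.
⟨x²⟩ = 0.25597.

0.256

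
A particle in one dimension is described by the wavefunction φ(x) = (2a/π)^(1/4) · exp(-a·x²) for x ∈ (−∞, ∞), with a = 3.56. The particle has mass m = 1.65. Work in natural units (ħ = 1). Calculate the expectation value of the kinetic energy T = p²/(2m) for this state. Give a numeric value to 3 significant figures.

1.08

T = −(ħ²/2m) d²/dx², so ⟨T⟩ = −(ħ²/2m) ∫ φ*·φ'' dx; with m = 1.65.
Gaussian moments: ∫x^(2j)·e^(−2ax²) dx = (2j−1)!!/(4a)^j · √(π/(2a)), odd powers integrate to 0; here √(π/(2a)) = 0.66426. Derivatives: d/dx e^(−ax²) = −2ax·e^(−ax²), d²/dx² e^(−ax²) = (4a²x² − 2a)·e^(−ax²).
⟨T⟩ = 1.0788.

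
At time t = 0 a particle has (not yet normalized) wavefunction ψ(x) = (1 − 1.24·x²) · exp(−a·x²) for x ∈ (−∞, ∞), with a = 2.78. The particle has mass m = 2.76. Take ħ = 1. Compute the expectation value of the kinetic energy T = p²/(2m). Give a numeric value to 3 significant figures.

T = −(ħ²/2m) d²/dx², so ⟨T⟩ = −(ħ²/2m) ∫ ψ*·ψ'' dx / ∫|ψ|² dx; with m = 2.76.
Expand each integrand as polynomial × e^(−2ax²) and use ∫x^(2j)·e^(−2ax²) dx = (2j−1)!!/(4a)^j · √(π/(2a)), odd powers → 0; here √(π/(2a)) = 0.75169. Differentiate with the product rule, d/dx e^(−ax²) = −2ax·e^(−ax²).
State is unnormalized: ∫|ψ|² dx = 0.61209, and ∫ψ*·(−ħ²/2m · ψ'') dx = 0.49595, so ⟨T⟩ = 0.49595 / 0.61209.
⟨T⟩ = 0.81026.

0.810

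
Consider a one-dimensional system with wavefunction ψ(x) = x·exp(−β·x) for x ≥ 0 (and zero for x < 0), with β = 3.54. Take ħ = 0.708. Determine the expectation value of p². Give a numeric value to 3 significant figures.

6.28

p² ψ = −ħ² d²ψ/dx²; ⟨p²⟩ = −ħ² ∫ ψ*·ψ'' dx / ∫|ψ|² dx.
Differentiate x·exp(−β·x) with the product rule; every integrand then reduces to terms xʲ·e^(−2βx) on [0, ∞), with ∫₀^∞ xʲ·e^(−2βx) dx = j!/(2β)^(j+1).
State is unnormalized: ∫|ψ|² dx = 0.0056355, and ∫ψ*·(−ħ² ψ'') dx = 0.035400, so ⟨p²⟩ = 0.035400 / 0.0056355.
⟨p²⟩ = 6.2816.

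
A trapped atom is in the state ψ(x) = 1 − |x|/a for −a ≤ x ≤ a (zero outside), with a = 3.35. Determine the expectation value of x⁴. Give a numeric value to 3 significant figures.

3.60

⟨x⁴⟩ = ∫ x⁴·|ψ|² dx / ∫|ψ|² dx (integrals over the domain).
ψ is even, so ∫ over [−a, a] = 2∫₀ᵃ with ψ = 1 − x/a there: ∫₀ᵃ (1 − x/a)² dx = a/3, ∫₀ᵃ x²(1 − x/a)² dx = a³/30, ∫₀ᵃ x⁴(1 − x/a)² dx = a⁵/105.
State is unnormalized: ∫|ψ|² dx = 2.2333, and ∫ψ*·x⁴·ψ dx = 8.0365, so ⟨x⁴⟩ = 8.0365 / 2.2333.
⟨x⁴⟩ = 3.5984.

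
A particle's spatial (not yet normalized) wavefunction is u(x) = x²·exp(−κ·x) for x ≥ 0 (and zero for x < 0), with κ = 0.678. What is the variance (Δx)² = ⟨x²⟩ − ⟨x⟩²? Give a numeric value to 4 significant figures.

2.719

Compute ⟨x⟩ and ⟨x²⟩ separately, then (Δx)² = ⟨x²⟩ − ⟨x⟩².
Every integrand reduces to terms xʲ·e^(−2κx) on [0, ∞); use ∫₀^∞ xʲ·e^(−2κx) dx = j!/(2κ)^(j+1).
Normalization: ∫|u|² dx = 5.2350.
⟨x⟩ = 3.6873 and ⟨x²⟩ = 16.316.
(Δx)² = 16.316 − (3.6873)² = 2.7193.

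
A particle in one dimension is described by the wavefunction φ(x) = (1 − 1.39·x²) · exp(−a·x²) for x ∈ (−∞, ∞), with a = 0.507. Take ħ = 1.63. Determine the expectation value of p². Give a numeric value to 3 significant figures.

7.34

p² φ = −ħ² d²φ/dx²; ⟨p²⟩ = −ħ² ∫ φ*·φ'' dx / ∫|φ|² dx.
Expand each integrand as polynomial × e^(−2ax²) and use ∫x^(2j)·e^(−2ax²) dx = (2j−1)!!/(4a)^j · √(π/(2a)), odd powers → 0; here √(π/(2a)) = 1.7602. Differentiate with the product rule, d/dx e^(−ax²) = −2ax·e^(−ax²).
State is unnormalized: ∫|φ|² dx = 1.8280, and ∫φ*·(−ħ² φ'') dx = 13.418, so ⟨p²⟩ = 13.418 / 1.8280.
⟨p²⟩ = 7.3405.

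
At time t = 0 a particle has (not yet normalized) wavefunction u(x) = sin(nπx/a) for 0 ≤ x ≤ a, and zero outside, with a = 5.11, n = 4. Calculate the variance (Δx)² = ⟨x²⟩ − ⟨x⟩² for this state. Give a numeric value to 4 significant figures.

2.093

Compute ⟨x⟩ and ⟨x²⟩ separately, then (Δx)² = ⟨x²⟩ − ⟨x⟩².
With sin²θ = (1 − cos2θ)/2 on 0 ≤ x ≤ a: ∫sin²(nπx/a) dx = a/2, ∫x·sin²(nπx/a) dx = a²/4, ∫x²·sin²(nπx/a) dx = a³·(1/6 − 1/(4n²π²)); higher powers xᵏ the same way, integrating xᵏ·cos(2nπx/a) by parts.
Normalization: ∫|u|² dx = 2.5550.
⟨x⟩ = 2.5550 and ⟨x²⟩ = 8.6214.
(Δx)² = 8.6214 − (2.5550)² = 2.0933.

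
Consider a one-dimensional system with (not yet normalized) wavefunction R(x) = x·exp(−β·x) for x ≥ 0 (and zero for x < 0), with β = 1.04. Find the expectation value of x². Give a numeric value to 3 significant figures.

2.77

⟨x²⟩ = ∫ x²·|R|² dx / ∫|R|² dx (integrals over the domain).
Every integrand reduces to terms xʲ·e^(−2βx) on [0, ∞); use ∫₀^∞ xʲ·e^(−2βx) dx = j!/(2β)^(j+1).
State is unnormalized: ∫|R|² dx = 0.22225, and ∫R*·x²·R dx = 0.61645, so ⟨x²⟩ = 0.61645 / 0.22225.
⟨x²⟩ = 2.7737.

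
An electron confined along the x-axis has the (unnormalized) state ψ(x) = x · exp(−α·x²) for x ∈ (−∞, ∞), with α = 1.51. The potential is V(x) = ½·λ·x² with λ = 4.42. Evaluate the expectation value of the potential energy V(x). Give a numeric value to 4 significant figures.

⟨V⟩ = ∫ V(x)·|ψ|² dx / ∫|ψ|² dx.
Expand each integrand as polynomial × e^(−2αx²) and use ∫x^(2j)·e^(−2αx²) dx = (2j−1)!!/(4α)^j · √(π/(2α)), odd powers → 0; here √(π/(2α)) = 1.0199.
State is unnormalized: ∫|ψ|² dx = 0.16886, and ∫ψ*·V(x)·ψ dx = 0.18536, so ⟨V⟩ = 0.18536 / 0.16886.
⟨V⟩ = 1.0977.

1.098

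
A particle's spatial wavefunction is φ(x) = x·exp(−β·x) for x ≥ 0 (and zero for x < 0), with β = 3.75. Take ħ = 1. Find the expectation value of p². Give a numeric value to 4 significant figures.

p² φ = −ħ² d²φ/dx²; ⟨p²⟩ = −ħ² ∫ φ*·φ'' dx / ∫|φ|² dx.
Differentiate x·exp(−β·x) with the product rule; every integrand then reduces to terms xʲ·e^(−2βx) on [0, ∞), with ∫₀^∞ xʲ·e^(−2βx) dx = j!/(2β)^(j+1).
State is unnormalized: ∫|φ|² dx = 0.0047407, and ∫φ*·(−ħ² φ'') dx = 0.066667, so ⟨p²⟩ = 0.066667 / 0.0047407.
⟨p²⟩ = 14.063.

14.06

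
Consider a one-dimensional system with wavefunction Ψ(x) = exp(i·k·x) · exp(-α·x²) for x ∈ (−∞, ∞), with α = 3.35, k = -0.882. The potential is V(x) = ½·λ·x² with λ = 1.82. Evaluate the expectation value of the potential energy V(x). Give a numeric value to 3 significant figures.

⟨V⟩ = ∫ V(x)·|Ψ|² dx / ∫|Ψ|² dx.
Gaussian moments: ∫x^(2j)·e^(−2αx²) dx = (2j−1)!!/(4α)^j · √(π/(2α)), odd powers integrate to 0; here √(π/(2α)) = 0.68476.
State is unnormalized: ∫|Ψ|² dx = 0.68476, and ∫Ψ*·V(x)·Ψ dx = 0.046502, so ⟨V⟩ = 0.046502 / 0.68476.
⟨V⟩ = 0.067910.

0.0679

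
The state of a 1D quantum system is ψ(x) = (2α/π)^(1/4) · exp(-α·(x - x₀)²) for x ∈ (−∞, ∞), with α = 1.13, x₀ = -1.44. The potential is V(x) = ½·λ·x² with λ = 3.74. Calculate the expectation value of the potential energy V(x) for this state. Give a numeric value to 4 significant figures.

⟨V⟩ = ∫ V(x)·|ψ|² dx.
Gaussian moments (u = x − x₀): ∫u^(2j)·e^(−2αu²) du = (2j−1)!!/(4α)^j · √(π/(2α)), odd powers integrate to 0; here √(π/(2α)) = 1.1790.
⟨V⟩ = 4.2913.

4.291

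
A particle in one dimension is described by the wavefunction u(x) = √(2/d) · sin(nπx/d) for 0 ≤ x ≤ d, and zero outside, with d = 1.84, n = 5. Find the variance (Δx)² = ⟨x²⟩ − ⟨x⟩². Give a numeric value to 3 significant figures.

Compute ⟨x⟩ and ⟨x²⟩ separately, then (Δx)² = ⟨x²⟩ − ⟨x⟩².
With sin²θ = (1 − cos2θ)/2 on 0 ≤ x ≤ d: ∫sin²(nπx/d) dx = d/2, ∫x·sin²(nπx/d) dx = d²/4, ∫x²·sin²(nπx/d) dx = d³·(1/6 − 1/(4n²π²)); higher powers xᵏ the same way, integrating xᵏ·cos(2nπx/d) by parts.
⟨x⟩ = 0.92000 and ⟨x²⟩ = 1.1217.
(Δx)² = 1.1217 − (0.92000)² = 0.27527.

0.275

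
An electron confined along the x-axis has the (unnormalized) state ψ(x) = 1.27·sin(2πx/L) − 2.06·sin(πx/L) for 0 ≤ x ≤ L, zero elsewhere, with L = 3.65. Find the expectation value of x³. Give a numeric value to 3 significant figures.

15.7

⟨x³⟩ = ∫ x³·|ψ|² dx / ∫|ψ|² dx (integrals over the domain).
On 0 ≤ x ≤ L (j ≠ l): ∫sin²(jπx/L) dx = L/2, ∫sin(jπx/L)·sin(lπx/L) dx = 0; diagonal moments ∫x·sin²(jπx/L) dx = L²/4, ∫x²·sin²(jπx/L) dx = L³·(1/6 − 1/(4j²π²)); cross terms ∫x·sin(jπx/L)·sin(lπx/L) dx = 0 for j + l even and −4jlL²/(π²(j² − l²)²) for j + l odd, ∫x²·sin(jπx/L)·sin(lπx/L) dx = (−1)^(j+l)·4jlL³/(π²(j² − l²)²); higher powers the same way via product-to-sum and parts.
State is unnormalized: ∫|ψ|² dx = 10.688, and ∫ψ*·x³·ψ dx = 167.56, so ⟨x³⟩ = 167.56 / 10.688.
⟨x³⟩ = 15.677.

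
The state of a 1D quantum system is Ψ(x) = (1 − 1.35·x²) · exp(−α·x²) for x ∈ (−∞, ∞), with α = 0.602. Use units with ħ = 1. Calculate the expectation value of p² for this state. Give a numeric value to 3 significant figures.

p² Ψ = −ħ² d²Ψ/dx²; ⟨p²⟩ = −ħ² ∫ Ψ*·Ψ'' dx / ∫|Ψ|² dx.
Expand each integrand as polynomial × e^(−2αx²) and use ∫x^(2j)·e^(−2αx²) dx = (2j−1)!!/(4α)^j · √(π/(2α)), odd powers → 0; here √(π/(2α)) = 1.6153. Differentiate with the product rule, d/dx e^(−αx²) = −2αx·e^(−αx²).
State is unnormalized: ∫|Ψ|² dx = 1.3273, and ∫Ψ*·(−ħ² Ψ'') dx = 4.2023, so ⟨p²⟩ = 4.2023 / 1.3273.
⟨p²⟩ = 3.1661.

3.17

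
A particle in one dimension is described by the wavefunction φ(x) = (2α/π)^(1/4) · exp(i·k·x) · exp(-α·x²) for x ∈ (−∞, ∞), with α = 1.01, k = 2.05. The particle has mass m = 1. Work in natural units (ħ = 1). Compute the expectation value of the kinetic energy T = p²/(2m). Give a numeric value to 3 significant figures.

T = −(ħ²/2m) d²/dx², so ⟨T⟩ = −(ħ²/2m) ∫ φ*·φ'' dx; with m = 1.
Gaussian moments: ∫x^(2j)·e^(−2αx²) dx = (2j−1)!!/(4α)^j · √(π/(2α)), odd powers integrate to 0; here √(π/(2α)) = 1.2471. Derivatives: φ′ = (ik − 2αx)·φ, φ″ = ((ik − 2αx)² − 2α)·φ; the odd-in-x pieces drop out.
⟨T⟩ = 2.6063.

2.61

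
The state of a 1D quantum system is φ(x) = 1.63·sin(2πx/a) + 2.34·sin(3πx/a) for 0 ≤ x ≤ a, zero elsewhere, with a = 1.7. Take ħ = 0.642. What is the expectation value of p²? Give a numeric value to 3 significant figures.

10.4

p² φ = −ħ² d²φ/dx²; ⟨p²⟩ = −ħ² ∫ φ*·φ'' dx / ∫|φ|² dx.
d²/dx² sin(jπx/a) = −(jπ/a)²·sin(jπx/a); on 0 ≤ x ≤ a, ∫sin²(jπx/a) dx = a/2 and ∫sin(jπx/a)·sin(lπx/a) dx = 0 for j ≠ l, so only diagonal terms survive in ∫|φ|² and ∫φ·φ″; ∫φ·φ′ dx = [φ²/2] between the walls = 0.
State is unnormalized: ∫|φ|² dx = 6.9126, and ∫φ*·(−ħ² φ'') dx = 71.676, so ⟨p²⟩ = 71.676 / 6.9126.
⟨p²⟩ = 10.369.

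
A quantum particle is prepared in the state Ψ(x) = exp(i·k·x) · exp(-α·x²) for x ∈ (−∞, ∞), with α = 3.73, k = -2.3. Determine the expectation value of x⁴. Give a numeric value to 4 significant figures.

0.01348

⟨x⁴⟩ = ∫ x⁴·|Ψ|² dx / ∫|Ψ|² dx (integrals over the domain).
Gaussian moments: ∫x^(2j)·e^(−2αx²) dx = (2j−1)!!/(4α)^j · √(π/(2α)), odd powers integrate to 0; here √(π/(2α)) = 0.64894.
State is unnormalized: ∫|Ψ|² dx = 0.64894, and ∫Ψ*·x⁴·Ψ dx = 0.0087456, so ⟨x⁴⟩ = 0.0087456 / 0.64894.
⟨x⁴⟩ = 0.013477.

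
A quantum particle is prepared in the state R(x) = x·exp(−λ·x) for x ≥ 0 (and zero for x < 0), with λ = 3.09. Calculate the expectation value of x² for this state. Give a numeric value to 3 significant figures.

0.314

⟨x²⟩ = ∫ x²·|R|² dx / ∫|R|² dx (integrals over the domain).
Every integrand reduces to terms xʲ·e^(−2λx) on [0, ∞); use ∫₀^∞ xʲ·e^(−2λx) dx = j!/(2λ)^(j+1).
State is unnormalized: ∫|R|² dx = 0.0084735, and ∫R*·x²·R dx = 0.0026624, so ⟨x²⟩ = 0.0026624 / 0.0084735.
⟨x²⟩ = 0.31420.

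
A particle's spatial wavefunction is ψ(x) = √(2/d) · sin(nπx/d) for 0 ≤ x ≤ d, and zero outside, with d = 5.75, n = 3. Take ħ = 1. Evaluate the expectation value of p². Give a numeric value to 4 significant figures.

p² ψ = −ħ² d²ψ/dx²; ⟨p²⟩ = −ħ² ∫ ψ*·ψ'' dx.
d/dx sin(nπx/d) = (nπ/d)·cos(nπx/d) and d²/dx² sin(nπx/d) = −(nπ/d)²·sin(nπx/d); on 0 ≤ x ≤ d, ∫sin²(nπx/d) dx = d/2 and ∫sin(nπx/d)·cos(nπx/d) dx = 0.
⟨p²⟩ = 2.6866.

2.687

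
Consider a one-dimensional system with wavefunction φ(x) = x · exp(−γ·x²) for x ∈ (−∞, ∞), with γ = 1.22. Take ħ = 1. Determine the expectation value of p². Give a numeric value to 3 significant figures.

3.66

p² φ = −ħ² d²φ/dx²; ⟨p²⟩ = −ħ² ∫ φ*·φ'' dx / ∫|φ|² dx.
Expand each integrand as polynomial × e^(−2γx²) and use ∫x^(2j)·e^(−2γx²) dx = (2j−1)!!/(4γ)^j · √(π/(2γ)), odd powers → 0; here √(π/(2γ)) = 1.1347. Differentiate with the product rule, d/dx e^(−γx²) = −2γx·e^(−γx²).
State is unnormalized: ∫|φ|² dx = 0.23252, and ∫φ*·(−ħ² φ'') dx = 0.85102, so ⟨p²⟩ = 0.85102 / 0.23252.
⟨p²⟩ = 3.6600.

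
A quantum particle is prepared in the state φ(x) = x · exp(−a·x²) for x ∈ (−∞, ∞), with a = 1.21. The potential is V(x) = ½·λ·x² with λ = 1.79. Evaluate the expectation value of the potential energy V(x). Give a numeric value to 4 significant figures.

0.5548

⟨V⟩ = ∫ V(x)·|φ|² dx / ∫|φ|² dx.
Expand each integrand as polynomial × e^(−2ax²) and use ∫x^(2j)·e^(−2ax²) dx = (2j−1)!!/(4a)^j · √(π/(2a)), odd powers → 0; here √(π/(2a)) = 1.1394.
State is unnormalized: ∫|φ|² dx = 0.23541, and ∫φ*·V(x)·φ dx = 0.13059, so ⟨V⟩ = 0.13059 / 0.23541.
⟨V⟩ = 0.55475.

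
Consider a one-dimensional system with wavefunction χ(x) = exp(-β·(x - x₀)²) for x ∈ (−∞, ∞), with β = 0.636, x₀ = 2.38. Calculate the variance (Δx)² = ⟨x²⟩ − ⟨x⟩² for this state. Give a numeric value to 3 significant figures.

Compute ⟨x⟩ and ⟨x²⟩ separately, then (Δx)² = ⟨x²⟩ − ⟨x⟩².
Gaussian moments (u = x − x₀): ∫u^(2j)·e^(−2βu²) du = (2j−1)!!/(4β)^j · √(π/(2β)), odd powers integrate to 0; here √(π/(2β)) = 1.5716.
Normalization: ∫|χ|² dx = 1.5716.
⟨x⟩ = 2.3800 and ⟨x²⟩ = 6.0575.
(Δx)² = 6.0575 − (2.3800)² = 0.39308.

0.393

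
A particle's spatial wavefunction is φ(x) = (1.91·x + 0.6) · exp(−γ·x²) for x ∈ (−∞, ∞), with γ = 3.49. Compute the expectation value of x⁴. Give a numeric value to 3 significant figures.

⟨x⁴⟩ = ∫ x⁴·|φ|² dx / ∫|φ|² dx (integrals over the domain).
Expand each integrand as polynomial × e^(−2γx²) and use ∫x^(2j)·e^(−2γx²) dx = (2j−1)!!/(4γ)^j · √(π/(2γ)), odd powers → 0; here √(π/(2γ)) = 0.67088.
State is unnormalized: ∫|φ|² dx = 0.41684, and ∫φ*·x⁴·φ dx = 0.017212, so ⟨x⁴⟩ = 0.017212 / 0.41684.
⟨x⁴⟩ = 0.041292.

0.0413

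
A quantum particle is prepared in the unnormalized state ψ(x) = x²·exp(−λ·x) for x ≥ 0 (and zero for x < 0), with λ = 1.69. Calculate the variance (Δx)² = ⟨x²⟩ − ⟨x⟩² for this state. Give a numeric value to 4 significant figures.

Compute ⟨x⟩ and ⟨x²⟩ separately, then (Δx)² = ⟨x²⟩ − ⟨x⟩².
Every integrand reduces to terms xʲ·e^(−2λx) on [0, ∞); use ∫₀^∞ xʲ·e^(−2λx) dx = j!/(2λ)^(j+1).
Normalization: ∫|ψ|² dx = 0.054404.
⟨x⟩ = 1.4793 and ⟨x²⟩ = 2.6260.
(Δx)² = 2.6260 − (1.4793)² = 0.43766.

0.4377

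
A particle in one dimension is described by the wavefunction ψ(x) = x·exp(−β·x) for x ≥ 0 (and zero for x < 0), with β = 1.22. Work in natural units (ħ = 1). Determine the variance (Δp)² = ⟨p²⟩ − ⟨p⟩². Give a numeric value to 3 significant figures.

Compute ⟨p⟩ and ⟨p²⟩ separately; (Δp)² = ⟨p²⟩ − ⟨p⟩².
Differentiate x·exp(−β·x) with the product rule; every integrand then reduces to terms xʲ·e^(−2βx) on [0, ∞), with ∫₀^∞ xʲ·e^(−2βx) dx = j!/(2β)^(j+1).
Normalization: ∫|ψ|² dx = 0.13768.
⟨p⟩ = 0.0000 and ⟨p²⟩ = 1.4884.
(Δp)² = 1.4884 − (0.0000)² = 1.4884.

1.49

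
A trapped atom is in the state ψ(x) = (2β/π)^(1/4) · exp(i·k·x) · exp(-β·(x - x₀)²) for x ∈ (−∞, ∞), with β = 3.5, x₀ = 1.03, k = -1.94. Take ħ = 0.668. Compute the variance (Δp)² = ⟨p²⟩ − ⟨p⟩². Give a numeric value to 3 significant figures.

Compute ⟨p⟩ and ⟨p²⟩ separately; (Δp)² = ⟨p²⟩ − ⟨p⟩².
Gaussian moments (u = x − x₀): ∫u^(2j)·e^(−2βu²) du = (2j−1)!!/(4β)^j · √(π/(2β)), odd powers integrate to 0; here √(π/(2β)) = 0.66992. Derivatives: ψ′ = (ik − 2βu)·ψ, ψ″ = ((ik − 2βu)² − 2β)·ψ; the odd-in-u pieces drop out.
⟨p⟩ = -1.2959 and ⟨p²⟩ = 3.2412.
(Δp)² = 3.2412 − (-1.2959)² = 1.5618.

1.56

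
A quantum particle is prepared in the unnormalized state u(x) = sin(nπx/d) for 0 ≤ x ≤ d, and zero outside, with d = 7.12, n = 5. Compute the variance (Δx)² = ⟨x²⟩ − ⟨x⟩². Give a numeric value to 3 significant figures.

4.12

Compute ⟨x⟩ and ⟨x²⟩ separately, then (Δx)² = ⟨x²⟩ − ⟨x⟩².
With sin²θ = (1 − cos2θ)/2 on 0 ≤ x ≤ d: ∫sin²(nπx/d) dx = d/2, ∫x·sin²(nπx/d) dx = d²/4, ∫x²·sin²(nπx/d) dx = d³·(1/6 − 1/(4n²π²)); higher powers xᵏ the same way, integrating xᵏ·cos(2nπx/d) by parts.
Normalization: ∫|u|² dx = 3.5600.
⟨x⟩ = 3.5600 and ⟨x²⟩ = 16.795.
(Δx)² = 16.795 − (3.5600)² = 4.1218.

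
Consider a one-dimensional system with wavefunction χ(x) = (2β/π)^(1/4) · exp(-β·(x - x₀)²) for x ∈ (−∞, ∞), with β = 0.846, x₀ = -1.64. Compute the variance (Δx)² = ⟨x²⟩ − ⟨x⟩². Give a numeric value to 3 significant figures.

0.296

Compute ⟨x⟩ and ⟨x²⟩ separately, then (Δx)² = ⟨x²⟩ − ⟨x⟩².
Gaussian moments (u = x − x₀): ∫u^(2j)·e^(−2βu²) du = (2j−1)!!/(4β)^j · √(π/(2β)), odd powers integrate to 0; here √(π/(2β)) = 1.3626.
⟨x⟩ = -1.6400 and ⟨x²⟩ = 2.9851.
(Δx)² = 2.9851 − (-1.6400)² = 0.29551.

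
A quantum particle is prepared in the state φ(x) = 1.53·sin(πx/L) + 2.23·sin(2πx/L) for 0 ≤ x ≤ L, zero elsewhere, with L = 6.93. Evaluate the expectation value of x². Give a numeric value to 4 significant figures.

⟨x²⟩ = ∫ x²·|φ|² dx / ∫|φ|² dx (integrals over the domain).
On 0 ≤ x ≤ L (j ≠ l): ∫sin²(jπx/L) dx = L/2, ∫sin(jπx/L)·sin(lπx/L) dx = 0; diagonal moments ∫x·sin²(jπx/L) dx = L²/4, ∫x²·sin²(jπx/L) dx = L³·(1/6 − 1/(4j²π²)); cross terms ∫x·sin(jπx/L)·sin(lπx/L) dx = 0 for j + l even and −4jlL²/(π²(j² − l²)²) for j + l odd, ∫x²·sin(jπx/L)·sin(lπx/L) dx = (−1)^(j+l)·4jlL³/(π²(j² − l²)²); higher powers the same way via product-to-sum and parts.
State is unnormalized: ∫|φ|² dx = 25.342, and ∫φ*·x²·φ dx = 170.93, so ⟨x²⟩ = 170.93 / 25.342.
⟨x²⟩ = 6.7450.

6.745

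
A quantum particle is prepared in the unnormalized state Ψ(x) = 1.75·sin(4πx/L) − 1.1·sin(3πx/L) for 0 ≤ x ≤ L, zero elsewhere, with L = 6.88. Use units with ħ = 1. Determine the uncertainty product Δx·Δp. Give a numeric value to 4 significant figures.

2.563

Δx = √(⟨x²⟩−⟨x⟩²), Δp = √(⟨p²⟩−⟨p⟩²).
On 0 ≤ x ≤ L (j ≠ l): ∫sin²(jπx/L) dx = L/2, ∫sin(jπx/L)·sin(lπx/L) dx = 0; diagonal moments ∫x·sin²(jπx/L) dx = L²/4, ∫x²·sin²(jπx/L) dx = L³·(1/6 − 1/(4j²π²)); cross terms ∫x·sin(jπx/L)·sin(lπx/L) dx = 0 for j + l even and −4jlL²/(π²(j² − l²)²) for j + l odd, ∫x²·sin(jπx/L)·sin(lπx/L) dx = (−1)^(j+l)·4jlL³/(π²(j² − l²)²); higher powers the same way via product-to-sum and parts. d²/dx² sin(jπx/L) = −(jπ/L)²·sin(jπx/L); on 0 ≤ x ≤ L, ∫sin²(jπx/L) dx = L/2 and ∫sin(jπx/L)·sin(lπx/L) dx = 0 for j ≠ l, so only diagonal terms survive in ∫|Ψ|² and ∫Ψ·Ψ″; ∫Ψ·Ψ′ dx = [Ψ²/2] between the walls = 0.
Normalization: ∫|Ψ|² dx = 14.697.
⟨x⟩ = 4.6707, ⟨x²⟩ = 24.062 ⇒ Δx = 1.4990.
⟨p⟩ = 0.0000, ⟨p²⟩ = 2.9228 ⇒ Δp = 1.7096.
Δx·Δp = 2.5628.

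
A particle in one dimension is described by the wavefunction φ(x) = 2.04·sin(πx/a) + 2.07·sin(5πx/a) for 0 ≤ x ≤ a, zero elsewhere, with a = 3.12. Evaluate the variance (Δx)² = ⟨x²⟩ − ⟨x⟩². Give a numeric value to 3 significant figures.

Compute ⟨x⟩ and ⟨x²⟩ separately, then (Δx)² = ⟨x²⟩ − ⟨x⟩².
On 0 ≤ x ≤ a (j ≠ l): ∫sin²(jπx/a) dx = a/2, ∫sin(jπx/a)·sin(lπx/a) dx = 0; diagonal moments ∫x·sin²(jπx/a) dx = a²/4, ∫x²·sin²(jπx/a) dx = a³·(1/6 − 1/(4j²π²)); cross terms ∫x·sin(jπx/a)·sin(lπx/a) dx = 0 for j + l even and −4jla²/(π²(j² − l²)²) for j + l odd, ∫x²·sin(jπx/a)·sin(lπx/a) dx = (−1)^(j+l)·4jla³/(π²(j² − l²)²); higher powers the same way via product-to-sum and parts.
Normalization: ∫|φ|² dx = 13.177.
⟨x⟩ = 1.5600 and ⟨x²⟩ = 3.0603.
(Δx)² = 3.0603 − (1.5600)² = 0.62670.

0.627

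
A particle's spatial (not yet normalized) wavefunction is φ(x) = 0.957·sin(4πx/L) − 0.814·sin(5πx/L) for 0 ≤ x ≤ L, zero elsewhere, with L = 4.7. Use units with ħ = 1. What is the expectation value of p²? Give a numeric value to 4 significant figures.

p² φ = −ħ² d²φ/dx²; ⟨p²⟩ = −ħ² ∫ φ*·φ'' dx / ∫|φ|² dx.
d²/dx² sin(jπx/L) = −(jπ/L)²·sin(jπx/L); on 0 ≤ x ≤ L, ∫sin²(jπx/L) dx = L/2 and ∫sin(jπx/L)·sin(lπx/L) dx = 0 for j ≠ l, so only diagonal terms survive in ∫|φ|² and ∫φ·φ″; ∫φ·φ′ dx = [φ²/2] between the walls = 0.
State is unnormalized: ∫|φ|² dx = 3.7093, and ∫φ*·(−ħ² φ'') dx = 32.778, so ⟨p²⟩ = 32.778 / 3.7093.
⟨p²⟩ = 8.8366.

8.837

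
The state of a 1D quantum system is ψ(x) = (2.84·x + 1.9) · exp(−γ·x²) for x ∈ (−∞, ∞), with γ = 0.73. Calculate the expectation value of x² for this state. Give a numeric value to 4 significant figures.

⟨x²⟩ = ∫ x²·|ψ|² dx / ∫|ψ|² dx (integrals over the domain).
Expand each integrand as polynomial × e^(−2γx²) and use ∫x^(2j)·e^(−2γx²) dx = (2j−1)!!/(4γ)^j · √(π/(2γ)), odd powers → 0; here √(π/(2γ)) = 1.4669.
State is unnormalized: ∫|ψ|² dx = 9.3473, and ∫ψ*·x²·ψ dx = 5.9764, so ⟨x²⟩ = 5.9764 / 9.3473.
⟨x²⟩ = 0.63937.

0.6394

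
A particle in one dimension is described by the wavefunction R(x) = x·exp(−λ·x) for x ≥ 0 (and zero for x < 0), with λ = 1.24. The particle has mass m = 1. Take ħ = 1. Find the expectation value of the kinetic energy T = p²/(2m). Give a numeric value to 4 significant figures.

0.7688

T = −(ħ²/2m) d²/dx², so ⟨T⟩ = −(ħ²/2m) ∫ R*·R'' dx / ∫|R|² dx; with m = 1.
Differentiate x·exp(−λ·x) with the product rule; every integrand then reduces to terms xʲ·e^(−2λx) on [0, ∞), with ∫₀^∞ xʲ·e^(−2λx) dx = j!/(2λ)^(j+1).
State is unnormalized: ∫|R|² dx = 0.13112, and ∫R*·(−ħ²/2m · R'') dx = 0.10081, so ⟨T⟩ = 0.10081 / 0.13112.
⟨T⟩ = 0.76880.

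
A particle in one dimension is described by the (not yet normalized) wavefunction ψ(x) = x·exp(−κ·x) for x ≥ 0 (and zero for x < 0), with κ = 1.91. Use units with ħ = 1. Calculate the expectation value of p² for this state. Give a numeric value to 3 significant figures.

3.65

p² ψ = −ħ² d²ψ/dx²; ⟨p²⟩ = −ħ² ∫ ψ*·ψ'' dx / ∫|ψ|² dx.
Differentiate x·exp(−κ·x) with the product rule; every integrand then reduces to terms xʲ·e^(−2κx) on [0, ∞), with ∫₀^∞ xʲ·e^(−2κx) dx = j!/(2κ)^(j+1).
State is unnormalized: ∫|ψ|² dx = 0.035879, and ∫ψ*·(−ħ² ψ'') dx = 0.13089, so ⟨p²⟩ = 0.13089 / 0.035879.
⟨p²⟩ = 3.6481.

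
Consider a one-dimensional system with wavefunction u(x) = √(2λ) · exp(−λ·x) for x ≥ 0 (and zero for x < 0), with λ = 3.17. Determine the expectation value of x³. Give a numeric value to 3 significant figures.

⟨x³⟩ = ∫ x³·|u|² dx (integrals over the domain).
Every integrand reduces to terms xʲ·e^(−2λx) on [0, ∞); use ∫₀^∞ xʲ·e^(−2λx) dx = j!/(2λ)^(j+1).
⟨x³⟩ = 0.023544.

0.0235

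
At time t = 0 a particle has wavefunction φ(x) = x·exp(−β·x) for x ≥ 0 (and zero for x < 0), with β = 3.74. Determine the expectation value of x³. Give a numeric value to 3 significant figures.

0.143

⟨x³⟩ = ∫ x³·|φ|² dx / ∫|φ|² dx (integrals over the domain).
Every integrand reduces to terms xʲ·e^(−2βx) on [0, ∞); use ∫₀^∞ xʲ·e^(−2βx) dx = j!/(2β)^(j+1).
State is unnormalized: ∫|φ|² dx = 0.0047789, and ∫φ*·x³·φ dx = 0.00068513, so ⟨x³⟩ = 0.00068513 / 0.0047789.
⟨x³⟩ = 0.14337.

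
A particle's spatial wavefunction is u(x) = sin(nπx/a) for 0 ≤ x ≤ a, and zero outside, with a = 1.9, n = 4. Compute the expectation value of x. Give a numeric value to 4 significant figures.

0.9500

⟨x⟩ = ∫ x·|u|² dx / ∫|u|² dx (integrals over the domain).
With sin²θ = (1 − cos2θ)/2 on 0 ≤ x ≤ a: ∫sin²(nπx/a) dx = a/2, ∫x·sin²(nπx/a) dx = a²/4, ∫x²·sin²(nπx/a) dx = a³·(1/6 − 1/(4n²π²)); higher powers xᵏ the same way, integrating xᵏ·cos(2nπx/a) by parts.
State is unnormalized: ∫|u|² dx = 0.95000, and ∫u*·x·u dx = 0.90250, so ⟨x⟩ = 0.90250 / 0.95000.
⟨x⟩ = 0.95000.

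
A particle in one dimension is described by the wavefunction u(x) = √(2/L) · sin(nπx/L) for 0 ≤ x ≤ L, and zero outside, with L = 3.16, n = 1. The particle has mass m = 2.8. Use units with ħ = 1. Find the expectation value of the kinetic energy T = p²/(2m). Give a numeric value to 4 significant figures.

T = −(ħ²/2m) d²/dx², so ⟨T⟩ = −(ħ²/2m) ∫ u*·u'' dx; with m = 2.8.
d/dx sin(nπx/L) = (nπ/L)·cos(nπx/L) and d²/dx² sin(nπx/L) = −(nπ/L)²·sin(nπx/L); on 0 ≤ x ≤ L, ∫sin²(nπx/L) dx = L/2 and ∫sin(nπx/L)·cos(nπx/L) dx = 0.
⟨T⟩ = 0.17650.

0.1765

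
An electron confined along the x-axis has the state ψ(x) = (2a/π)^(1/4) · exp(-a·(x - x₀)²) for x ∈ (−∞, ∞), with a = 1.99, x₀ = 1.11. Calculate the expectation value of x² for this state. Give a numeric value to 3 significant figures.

1.36

⟨x²⟩ = ∫ x²·|ψ|² dx (integrals over the domain).
Gaussian moments (u = x − x₀): ∫u^(2j)·e^(−2au²) du = (2j−1)!!/(4a)^j · √(π/(2a)), odd powers integrate to 0; here √(π/(2a)) = 0.88845.
⟨x²⟩ = 1.3577.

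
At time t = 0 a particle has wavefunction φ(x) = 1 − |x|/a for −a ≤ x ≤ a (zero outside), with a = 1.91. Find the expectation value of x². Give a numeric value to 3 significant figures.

⟨x²⟩ = ∫ x²·|φ|² dx / ∫|φ|² dx (integrals over the domain).
φ is even, so ∫ over [−a, a] = 2∫₀ᵃ with φ = 1 − x/a there: ∫₀ᵃ (1 − x/a)² dx = a/3, ∫₀ᵃ x²(1 − x/a)² dx = a³/30, ∫₀ᵃ x⁴(1 − x/a)² dx = a⁵/105.
State is unnormalized: ∫|φ|² dx = 1.2733, and ∫φ*·x²·φ dx = 0.46452, so ⟨x²⟩ = 0.46452 / 1.2733.
⟨x²⟩ = 0.36481.

0.365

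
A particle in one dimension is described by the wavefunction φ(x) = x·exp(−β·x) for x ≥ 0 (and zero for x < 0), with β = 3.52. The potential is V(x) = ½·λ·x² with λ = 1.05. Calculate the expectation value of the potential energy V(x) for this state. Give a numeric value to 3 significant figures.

⟨V⟩ = ∫ V(x)·|φ|² dx / ∫|φ|² dx.
Every integrand reduces to terms xʲ·e^(−2βx) on [0, ∞); use ∫₀^∞ xʲ·e^(−2βx) dx = j!/(2β)^(j+1).
State is unnormalized: ∫|φ|² dx = 0.0057321, and ∫φ*·V(x)·φ dx = 0.00072863, so ⟨V⟩ = 0.00072863 / 0.0057321.
⟨V⟩ = 0.12711.

0.127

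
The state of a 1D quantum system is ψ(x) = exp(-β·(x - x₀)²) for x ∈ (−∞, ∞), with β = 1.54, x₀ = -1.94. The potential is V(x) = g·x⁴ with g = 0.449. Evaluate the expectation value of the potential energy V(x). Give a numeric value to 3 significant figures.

⟨V⟩ = ∫ V(x)·|ψ|² dx / ∫|ψ|² dx.
Gaussian moments (u = x − x₀): ∫u^(2j)·e^(−2βu²) du = (2j−1)!!/(4β)^j · √(π/(2β)), odd powers integrate to 0; here √(π/(2β)) = 1.0099.
State is unnormalized: ∫|ψ|² dx = 1.0099, and ∫ψ*·V(x)·ψ dx = 8.1214, so ⟨V⟩ = 8.1214 / 1.0099.
⟨V⟩ = 8.0414.

8.04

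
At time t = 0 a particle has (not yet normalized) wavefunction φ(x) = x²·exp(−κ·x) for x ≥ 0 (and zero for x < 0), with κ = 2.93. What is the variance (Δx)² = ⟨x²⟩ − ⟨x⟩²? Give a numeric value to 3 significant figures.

Compute ⟨x⟩ and ⟨x²⟩ separately, then (Δx)² = ⟨x²⟩ − ⟨x⟩².
Every integrand reduces to terms xʲ·e^(−2κx) on [0, ∞); use ∫₀^∞ xʲ·e^(−2κx) dx = j!/(2κ)^(j+1).
Normalization: ∫|φ|² dx = 0.0034731.
⟨x⟩ = 0.85324 and ⟨x²⟩ = 0.87363.
(Δx)² = 0.87363 − (0.85324)² = 0.14560.

0.146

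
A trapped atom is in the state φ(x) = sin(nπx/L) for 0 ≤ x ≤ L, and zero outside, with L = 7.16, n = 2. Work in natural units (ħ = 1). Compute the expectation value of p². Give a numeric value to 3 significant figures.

0.770

p² φ = −ħ² d²φ/dx²; ⟨p²⟩ = −ħ² ∫ φ*·φ'' dx / ∫|φ|² dx.
d/dx sin(nπx/L) = (nπ/L)·cos(nπx/L) and d²/dx² sin(nπx/L) = −(nπ/L)²·sin(nπx/L); on 0 ≤ x ≤ L, ∫sin²(nπx/L) dx = L/2 and ∫sin(nπx/L)·cos(nπx/L) dx = 0.
State is unnormalized: ∫|φ|² dx = 3.5800, and ∫φ*·(−ħ² φ'') dx = 2.7569, so ⟨p²⟩ = 2.7569 / 3.5800.
⟨p²⟩ = 0.77008.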